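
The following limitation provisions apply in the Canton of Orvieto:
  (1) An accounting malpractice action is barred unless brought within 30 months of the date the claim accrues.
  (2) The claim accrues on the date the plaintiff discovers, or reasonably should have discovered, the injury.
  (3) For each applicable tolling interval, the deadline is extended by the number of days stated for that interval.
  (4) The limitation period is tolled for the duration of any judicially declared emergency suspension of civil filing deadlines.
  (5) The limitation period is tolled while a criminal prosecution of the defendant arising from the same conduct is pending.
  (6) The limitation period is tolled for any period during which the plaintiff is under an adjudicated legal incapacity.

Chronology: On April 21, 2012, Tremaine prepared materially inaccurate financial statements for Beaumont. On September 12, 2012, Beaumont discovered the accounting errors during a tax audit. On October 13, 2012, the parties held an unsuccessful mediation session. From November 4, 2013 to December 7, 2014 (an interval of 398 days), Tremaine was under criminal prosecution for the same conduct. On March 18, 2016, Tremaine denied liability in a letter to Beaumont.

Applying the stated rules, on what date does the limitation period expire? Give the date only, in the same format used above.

Accrual is tied to discovery, so the period began on September 12, 2012 rather than on April 21, 2012 when the act occurred.
Adding the 30 months base period to September 12, 2012 gives a deadline of March 12, 2015, before any tolling.
The period was tolled for 398 days by the pending criminal prosecution (November 4, 2013 to December 7, 2014), pushing the deadline to April 13, 2016.
None of the other events listed affects the running of the period under the stated rules.

April 13, 2016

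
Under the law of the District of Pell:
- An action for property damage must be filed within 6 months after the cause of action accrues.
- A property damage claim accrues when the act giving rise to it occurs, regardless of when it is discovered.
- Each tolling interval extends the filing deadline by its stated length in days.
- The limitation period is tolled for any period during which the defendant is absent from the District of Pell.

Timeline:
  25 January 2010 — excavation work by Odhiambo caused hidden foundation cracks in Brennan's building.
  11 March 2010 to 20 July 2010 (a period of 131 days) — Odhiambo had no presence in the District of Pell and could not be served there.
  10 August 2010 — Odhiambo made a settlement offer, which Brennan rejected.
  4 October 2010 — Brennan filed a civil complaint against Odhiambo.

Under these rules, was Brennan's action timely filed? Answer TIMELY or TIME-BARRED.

TIMELY

The cause of action accrued on 25 January 2010, the date of the act.
The untolled deadline — 6 months after 25 January 2010 — is 25 July 2010.
The defendant's absence from the jurisdiction from 11 March 2010 to 20 July 2010 tolled the period for 131 days, extending the deadline to 3 December 2010.
The other events in the timeline have no effect on the limitation period under the stated rules.
Brennan filed on 4 October 2010, before the 3 December 2010 deadline, so the action is timely.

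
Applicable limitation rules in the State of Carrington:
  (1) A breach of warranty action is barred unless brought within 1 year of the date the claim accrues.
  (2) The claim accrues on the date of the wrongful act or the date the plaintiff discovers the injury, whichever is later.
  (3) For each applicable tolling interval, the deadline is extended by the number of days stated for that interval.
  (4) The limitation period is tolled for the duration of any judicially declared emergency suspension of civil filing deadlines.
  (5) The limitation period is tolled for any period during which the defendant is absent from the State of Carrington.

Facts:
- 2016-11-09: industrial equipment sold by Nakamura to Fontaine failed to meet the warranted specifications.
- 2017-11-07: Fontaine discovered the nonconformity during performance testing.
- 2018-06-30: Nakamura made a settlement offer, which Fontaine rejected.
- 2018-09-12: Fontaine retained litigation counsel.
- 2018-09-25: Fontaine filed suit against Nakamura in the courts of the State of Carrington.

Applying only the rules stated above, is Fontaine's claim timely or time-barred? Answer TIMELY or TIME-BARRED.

Because discovery on 2017-11-07 post-dates the 2016-11-09 act, accrual under the later-of rule falls on 2017-11-07.
1 year from 2017-11-07 is 2018-11-07.
None of the other events listed affects the running of the period under the stated rules.
The 2018-09-25 filing precedes the 2018-11-07 deadline; the claim is timely.

TIMELY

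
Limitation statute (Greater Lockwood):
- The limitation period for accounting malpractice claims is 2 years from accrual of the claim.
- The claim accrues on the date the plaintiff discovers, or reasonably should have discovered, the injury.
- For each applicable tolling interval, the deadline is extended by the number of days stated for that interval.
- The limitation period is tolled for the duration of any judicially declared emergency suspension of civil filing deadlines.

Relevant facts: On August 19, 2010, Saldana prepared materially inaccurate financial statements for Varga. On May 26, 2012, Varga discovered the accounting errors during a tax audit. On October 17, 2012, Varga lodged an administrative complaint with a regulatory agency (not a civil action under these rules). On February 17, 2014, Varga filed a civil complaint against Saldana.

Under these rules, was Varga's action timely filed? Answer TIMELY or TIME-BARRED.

TIMELY

Under the discovery rule, the claim accrued on May 26, 2012, when Varga discovered the injury — not on the August 19, 2010 date of the underlying act.
Adding the 2 years base period to May 26, 2012 gives a deadline of May 26, 2014, before any tolling.
None of the other events listed affects the running of the period under the stated rules.
The February 17, 2014 filing precedes the May 26, 2014 deadline; the claim is timely.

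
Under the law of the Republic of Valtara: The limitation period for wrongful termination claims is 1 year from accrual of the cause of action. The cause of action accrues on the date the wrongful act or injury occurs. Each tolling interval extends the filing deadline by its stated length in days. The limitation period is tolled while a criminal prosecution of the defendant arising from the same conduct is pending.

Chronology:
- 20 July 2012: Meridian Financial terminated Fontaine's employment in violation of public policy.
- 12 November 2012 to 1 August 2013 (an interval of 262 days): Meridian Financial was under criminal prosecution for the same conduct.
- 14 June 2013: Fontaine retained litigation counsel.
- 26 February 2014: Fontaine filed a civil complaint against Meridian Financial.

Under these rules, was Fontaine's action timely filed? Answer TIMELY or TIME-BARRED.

The cause of action accrued on 20 July 2012, the date of the act.
The untolled deadline — 1 year after 20 July 2012 — is 20 July 2013.
The pending criminal prosecution from 12 November 2012 to 1 August 2013 tolled the period for 262 days, extending the deadline to 8 April 2014.
The other events in the timeline have no effect on the limitation period under the stated rules.
The 26 February 2014 filing precedes the 8 April 2014 deadline; the claim is timely.

TIMELY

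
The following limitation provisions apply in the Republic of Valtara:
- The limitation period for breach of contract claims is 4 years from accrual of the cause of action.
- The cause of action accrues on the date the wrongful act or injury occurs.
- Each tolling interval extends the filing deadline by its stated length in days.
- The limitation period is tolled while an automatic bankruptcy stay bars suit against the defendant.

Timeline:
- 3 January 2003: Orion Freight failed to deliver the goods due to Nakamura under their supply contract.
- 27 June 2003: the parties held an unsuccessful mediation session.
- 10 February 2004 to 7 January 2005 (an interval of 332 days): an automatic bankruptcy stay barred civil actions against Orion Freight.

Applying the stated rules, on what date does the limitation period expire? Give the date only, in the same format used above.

1 December 2007

The cause of action accrued on 3 January 2003, the date of the act.
Adding the 4 years base period to 3 January 2003 gives a deadline of 3 January 2007, before any tolling.
The period was tolled for 332 days by the automatic bankruptcy stay (10 February 2004 to 7 January 2005), pushing the deadline to 1 December 2007.
Nothing else in the chronology tolls or restarts the period.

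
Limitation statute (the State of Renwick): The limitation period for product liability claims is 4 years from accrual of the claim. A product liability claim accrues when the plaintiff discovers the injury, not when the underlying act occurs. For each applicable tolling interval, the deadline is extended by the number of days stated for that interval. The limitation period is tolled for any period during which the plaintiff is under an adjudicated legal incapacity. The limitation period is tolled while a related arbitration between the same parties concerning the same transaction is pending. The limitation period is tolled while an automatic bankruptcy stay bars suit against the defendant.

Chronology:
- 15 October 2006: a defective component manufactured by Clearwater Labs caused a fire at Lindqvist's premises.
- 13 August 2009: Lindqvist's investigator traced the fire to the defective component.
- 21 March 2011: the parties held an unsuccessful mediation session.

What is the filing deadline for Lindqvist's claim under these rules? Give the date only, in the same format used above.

Under the discovery rule, the claim accrued on 13 August 2009, when Lindqvist discovered the injury — not on the 15 October 2006 date of the underlying act.
Adding the 4 years base period to 13 August 2009 gives a deadline of 13 August 2013, before any tolling.
The other events in the timeline have no effect on the limitation period under the stated rules.

13 August 2013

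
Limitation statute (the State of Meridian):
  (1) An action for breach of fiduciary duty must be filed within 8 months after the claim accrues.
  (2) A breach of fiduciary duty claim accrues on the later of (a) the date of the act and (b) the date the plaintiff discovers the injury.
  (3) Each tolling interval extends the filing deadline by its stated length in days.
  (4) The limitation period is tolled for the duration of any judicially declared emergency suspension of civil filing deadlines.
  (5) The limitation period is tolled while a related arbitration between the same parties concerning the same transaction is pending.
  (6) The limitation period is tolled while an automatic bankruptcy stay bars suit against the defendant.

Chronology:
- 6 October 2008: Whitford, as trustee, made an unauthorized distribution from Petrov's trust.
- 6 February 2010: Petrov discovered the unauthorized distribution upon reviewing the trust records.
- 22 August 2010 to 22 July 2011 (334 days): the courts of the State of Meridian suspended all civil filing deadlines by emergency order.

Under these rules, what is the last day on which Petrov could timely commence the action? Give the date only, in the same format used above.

The claim accrued on 6 February 2010 — the later of the 6 October 2008 act and the 6 February 2010 discovery.
8 months from 6 February 2010 is 6 October 2010.
The period was tolled for 334 days by the emergency suspension of filing deadlines (22 August 2010 to 22 July 2011), pushing the deadline to 5 September 2011.

5 September 2011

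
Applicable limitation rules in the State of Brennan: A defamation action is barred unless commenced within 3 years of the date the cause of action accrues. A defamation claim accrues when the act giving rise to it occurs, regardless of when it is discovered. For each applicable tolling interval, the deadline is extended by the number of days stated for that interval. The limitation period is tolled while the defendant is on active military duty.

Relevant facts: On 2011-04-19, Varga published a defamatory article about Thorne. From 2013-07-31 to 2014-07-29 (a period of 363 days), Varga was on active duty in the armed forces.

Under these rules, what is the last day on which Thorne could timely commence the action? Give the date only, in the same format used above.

2015-04-17

The claim accrued on 2011-04-19, when the wrongful act occurred.
The untolled deadline — 3 years after 2011-04-19 — is 2014-04-19.
The defendant's active military service from 2013-07-31 to 2014-07-29 tolled the period for 363 days, extending the deadline to 2015-04-17.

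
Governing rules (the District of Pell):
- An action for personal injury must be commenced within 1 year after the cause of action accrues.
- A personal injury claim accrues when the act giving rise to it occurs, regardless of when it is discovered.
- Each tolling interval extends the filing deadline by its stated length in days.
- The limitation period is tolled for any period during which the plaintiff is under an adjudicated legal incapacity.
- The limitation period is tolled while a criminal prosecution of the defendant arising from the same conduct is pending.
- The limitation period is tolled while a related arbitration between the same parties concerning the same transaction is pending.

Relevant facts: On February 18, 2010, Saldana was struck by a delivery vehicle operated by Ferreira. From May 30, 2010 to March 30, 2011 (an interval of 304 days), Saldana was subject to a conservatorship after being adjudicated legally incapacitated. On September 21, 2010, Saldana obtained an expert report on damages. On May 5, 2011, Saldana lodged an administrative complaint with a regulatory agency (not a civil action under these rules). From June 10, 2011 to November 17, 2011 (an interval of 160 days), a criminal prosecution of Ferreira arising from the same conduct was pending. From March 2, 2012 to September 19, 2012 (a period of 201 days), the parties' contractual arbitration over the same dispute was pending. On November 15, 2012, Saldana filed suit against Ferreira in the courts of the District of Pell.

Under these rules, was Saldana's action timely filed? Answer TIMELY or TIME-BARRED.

TIMELY

The limitation period began to run on February 18, 2010.
Adding the 1 year base period to February 18, 2010 gives a deadline of February 18, 2011, before any tolling.
The plaintiff's legal incapacity from May 30, 2010 to March 30, 2011 tolled the period for 304 days, extending the deadline to December 19, 2011.
The pending criminal prosecution from June 10, 2011 to November 17, 2011 tolled the period for 160 days, extending the deadline to May 27, 2012.
Because the pending related arbitration ran from March 2, 2012 to September 19, 2012, the deadline is extended by 201 days to December 14, 2012.
Nothing else in the chronology tolls or restarts the period.
Saldana filed on November 15, 2012, before the December 14, 2012 deadline, so the action is timely.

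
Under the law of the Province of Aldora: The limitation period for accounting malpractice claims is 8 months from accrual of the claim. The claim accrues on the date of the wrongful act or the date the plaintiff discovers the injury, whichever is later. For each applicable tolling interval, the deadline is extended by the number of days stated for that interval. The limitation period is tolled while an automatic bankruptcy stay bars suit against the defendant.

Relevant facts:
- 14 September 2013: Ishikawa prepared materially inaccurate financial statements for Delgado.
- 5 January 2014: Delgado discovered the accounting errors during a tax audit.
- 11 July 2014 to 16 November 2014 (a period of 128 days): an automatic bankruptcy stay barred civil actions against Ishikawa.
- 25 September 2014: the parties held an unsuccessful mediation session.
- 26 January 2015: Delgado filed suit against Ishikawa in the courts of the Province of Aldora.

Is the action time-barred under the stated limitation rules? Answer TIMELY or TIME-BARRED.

Taking the later of the act (14 September 2013) and discovery (5 January 2014), the claim accrued on 5 January 2014.
Adding the 8 months base period to 5 January 2014 gives a deadline of 5 September 2014, before any tolling.
The period was tolled for 128 days by the automatic bankruptcy stay (11 July 2014 to 16 November 2014), pushing the deadline to 11 January 2015.
None of the other events listed affects the running of the period under the stated rules.
The 26 January 2015 filing falls after the 11 January 2015 deadline; the claim is time-barred.

TIME-BARRED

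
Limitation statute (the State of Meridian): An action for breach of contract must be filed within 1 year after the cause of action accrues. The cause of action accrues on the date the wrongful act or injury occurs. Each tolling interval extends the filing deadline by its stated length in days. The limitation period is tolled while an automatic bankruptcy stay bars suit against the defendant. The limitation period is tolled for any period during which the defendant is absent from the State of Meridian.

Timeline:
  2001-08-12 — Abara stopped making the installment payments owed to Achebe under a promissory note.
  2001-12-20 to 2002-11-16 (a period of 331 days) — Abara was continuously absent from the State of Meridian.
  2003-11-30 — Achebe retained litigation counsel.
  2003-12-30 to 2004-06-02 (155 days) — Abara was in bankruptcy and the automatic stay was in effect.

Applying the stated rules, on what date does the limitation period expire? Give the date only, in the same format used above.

2003-07-09

The limitation period began to run on 2001-08-12.
Adding the 1 year base period to 2001-08-12 gives a deadline of 2002-08-12, before any tolling.
The defendant's absence from the jurisdiction from 2001-12-20 to 2002-11-16 tolled the period for 331 days, extending the deadline to 2003-07-09.
The automatic bankruptcy stay starting 2003-12-30 came too late — the period had run on 2003-07-09 — and so does not extend the deadline.
Nothing else in the chronology tolls or restarts the period.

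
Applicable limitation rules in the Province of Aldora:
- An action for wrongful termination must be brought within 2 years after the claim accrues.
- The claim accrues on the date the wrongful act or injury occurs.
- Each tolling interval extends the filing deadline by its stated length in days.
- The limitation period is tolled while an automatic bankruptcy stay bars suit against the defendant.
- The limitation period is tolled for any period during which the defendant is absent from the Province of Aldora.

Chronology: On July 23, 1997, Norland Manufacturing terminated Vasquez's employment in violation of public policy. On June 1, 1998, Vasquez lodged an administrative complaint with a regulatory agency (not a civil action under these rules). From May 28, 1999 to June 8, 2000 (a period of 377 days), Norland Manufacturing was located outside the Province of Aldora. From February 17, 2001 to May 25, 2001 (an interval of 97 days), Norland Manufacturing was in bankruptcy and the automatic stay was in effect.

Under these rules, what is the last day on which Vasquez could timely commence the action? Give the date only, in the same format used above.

The claim accrued on July 23, 1997, when the wrongful act occurred.
Adding the 2 years base period to July 23, 1997 gives a deadline of July 23, 1999, before any tolling.
Because the defendant's absence from the jurisdiction ran from May 28, 1999 to June 8, 2000, the deadline is extended by 377 days to August 3, 2000.
The automatic bankruptcy stay from February 17, 2001 to May 25, 2001 began after the period had already run on August 3, 2000, so it has no tolling effect.
None of the other events listed affects the running of the period under the stated rules.

August 3, 2000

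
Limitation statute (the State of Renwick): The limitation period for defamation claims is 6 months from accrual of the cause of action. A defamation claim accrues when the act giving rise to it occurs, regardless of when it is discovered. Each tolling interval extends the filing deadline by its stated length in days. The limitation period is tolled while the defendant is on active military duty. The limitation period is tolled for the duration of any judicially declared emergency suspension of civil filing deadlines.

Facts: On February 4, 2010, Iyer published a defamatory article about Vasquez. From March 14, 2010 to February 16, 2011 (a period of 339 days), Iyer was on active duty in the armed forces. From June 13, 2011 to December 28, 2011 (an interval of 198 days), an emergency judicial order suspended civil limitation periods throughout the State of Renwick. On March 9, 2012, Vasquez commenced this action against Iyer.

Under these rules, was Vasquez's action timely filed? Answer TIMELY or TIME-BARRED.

TIME-BARRED

The claim accrued on February 4, 2010, when the wrongful act occurred.
Adding the 6 months base period to February 4, 2010 gives a deadline of August 4, 2010, before any tolling.
The period was tolled for 339 days by the defendant's active military service (March 14, 2010 to February 16, 2011), pushing the deadline to July 9, 2011.
The emergency suspension of filing deadlines from June 13, 2011 to December 28, 2011 tolled the period for 198 days, extending the deadline to January 23, 2012.
The March 9, 2012 filing falls after the January 23, 2012 deadline; the claim is time-barred.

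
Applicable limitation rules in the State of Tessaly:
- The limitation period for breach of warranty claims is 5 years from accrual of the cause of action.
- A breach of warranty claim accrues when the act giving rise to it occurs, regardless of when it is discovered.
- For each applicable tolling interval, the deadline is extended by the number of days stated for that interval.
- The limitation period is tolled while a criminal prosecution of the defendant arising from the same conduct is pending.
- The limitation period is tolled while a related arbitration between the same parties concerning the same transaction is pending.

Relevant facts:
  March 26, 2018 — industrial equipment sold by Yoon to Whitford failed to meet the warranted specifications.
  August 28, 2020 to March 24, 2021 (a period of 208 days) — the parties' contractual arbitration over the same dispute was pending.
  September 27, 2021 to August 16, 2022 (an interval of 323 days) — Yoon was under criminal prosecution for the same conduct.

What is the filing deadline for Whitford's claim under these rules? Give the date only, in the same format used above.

September 7, 2024

The cause of action accrued on March 26, 2018, the date of the act.
The untolled deadline — 5 years after March 26, 2018 — is March 26, 2023.
The pending related arbitration from August 28, 2020 to March 24, 2021 tolled the period for 208 days, extending the deadline to October 20, 2023.
Because the pending criminal prosecution ran from September 27, 2021 to August 16, 2022, the deadline is extended by 323 days to September 7, 2024.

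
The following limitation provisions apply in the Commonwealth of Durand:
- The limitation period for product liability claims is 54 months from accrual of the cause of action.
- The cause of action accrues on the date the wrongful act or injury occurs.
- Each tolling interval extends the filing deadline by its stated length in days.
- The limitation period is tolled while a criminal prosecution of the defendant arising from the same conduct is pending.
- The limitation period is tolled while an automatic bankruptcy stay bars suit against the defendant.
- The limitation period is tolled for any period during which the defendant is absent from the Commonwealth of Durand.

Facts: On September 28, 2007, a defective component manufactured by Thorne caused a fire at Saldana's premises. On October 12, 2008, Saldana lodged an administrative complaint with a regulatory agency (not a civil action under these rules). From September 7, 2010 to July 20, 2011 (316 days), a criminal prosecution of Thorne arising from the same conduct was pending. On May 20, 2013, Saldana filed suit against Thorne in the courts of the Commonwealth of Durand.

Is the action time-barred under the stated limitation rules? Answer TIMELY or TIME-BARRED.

TIME-BARRED

The claim accrued on September 28, 2007, when the wrongful act occurred.
The untolled deadline — 54 months after September 28, 2007 — is March 28, 2012.
The pending criminal prosecution from September 7, 2010 to July 20, 2011 tolled the period for 316 days, extending the deadline to February 7, 2013.
The other events in the timeline have no effect on the limitation period under the stated rules.
Filing on May 20, 2013 missed the February 7, 2013 deadline — the action is time-barred.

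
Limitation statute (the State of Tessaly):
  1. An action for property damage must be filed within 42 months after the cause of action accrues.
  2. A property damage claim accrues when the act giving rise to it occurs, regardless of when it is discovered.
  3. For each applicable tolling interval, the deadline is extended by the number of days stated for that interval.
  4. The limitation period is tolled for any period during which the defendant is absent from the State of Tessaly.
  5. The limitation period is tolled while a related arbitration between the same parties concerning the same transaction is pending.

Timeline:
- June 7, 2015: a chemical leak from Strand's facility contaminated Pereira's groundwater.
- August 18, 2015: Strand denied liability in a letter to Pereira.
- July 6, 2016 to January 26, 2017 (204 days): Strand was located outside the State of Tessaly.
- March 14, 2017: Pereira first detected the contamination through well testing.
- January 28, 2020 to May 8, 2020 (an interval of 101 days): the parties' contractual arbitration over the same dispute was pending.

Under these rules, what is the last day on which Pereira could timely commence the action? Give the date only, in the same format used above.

Because the rule ties accrual to occurrence, the claim accrued on June 7, 2015, not on the March 14, 2017 discovery date.
The untolled deadline — 42 months after June 7, 2015 — is December 7, 2018.
The period was tolled for 204 days by the defendant's absence from the jurisdiction (July 6, 2016 to January 26, 2017), pushing the deadline to June 29, 2019.
The pending related arbitration from January 28, 2020 to May 8, 2020 began after the period had already run on June 29, 2019, so it has no tolling effect.
The other events in the timeline have no effect on the limitation period under the stated rules.

June 29, 2019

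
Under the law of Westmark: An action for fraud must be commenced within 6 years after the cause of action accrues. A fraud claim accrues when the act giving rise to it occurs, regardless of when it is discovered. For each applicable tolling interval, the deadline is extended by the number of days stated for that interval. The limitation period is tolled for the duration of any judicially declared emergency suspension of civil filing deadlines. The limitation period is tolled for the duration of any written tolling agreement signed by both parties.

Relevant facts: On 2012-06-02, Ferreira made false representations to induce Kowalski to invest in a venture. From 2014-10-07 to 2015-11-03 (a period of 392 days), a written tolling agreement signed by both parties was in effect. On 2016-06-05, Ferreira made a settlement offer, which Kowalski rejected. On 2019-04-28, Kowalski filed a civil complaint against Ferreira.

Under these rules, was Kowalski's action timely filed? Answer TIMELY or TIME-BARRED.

TIMELY

The claim accrued on 2012-06-02, when the wrongful act occurred.
The untolled deadline — 6 years after 2012-06-02 — is 2018-06-02.
The written tolling agreement from 2014-10-07 to 2015-11-03 tolled the period for 392 days, extending the deadline to 2019-06-29.
The other events in the timeline have no effect on the limitation period under the stated rules.
Kowalski filed on 2019-04-28, before the 2019-06-29 deadline, so the action is timely.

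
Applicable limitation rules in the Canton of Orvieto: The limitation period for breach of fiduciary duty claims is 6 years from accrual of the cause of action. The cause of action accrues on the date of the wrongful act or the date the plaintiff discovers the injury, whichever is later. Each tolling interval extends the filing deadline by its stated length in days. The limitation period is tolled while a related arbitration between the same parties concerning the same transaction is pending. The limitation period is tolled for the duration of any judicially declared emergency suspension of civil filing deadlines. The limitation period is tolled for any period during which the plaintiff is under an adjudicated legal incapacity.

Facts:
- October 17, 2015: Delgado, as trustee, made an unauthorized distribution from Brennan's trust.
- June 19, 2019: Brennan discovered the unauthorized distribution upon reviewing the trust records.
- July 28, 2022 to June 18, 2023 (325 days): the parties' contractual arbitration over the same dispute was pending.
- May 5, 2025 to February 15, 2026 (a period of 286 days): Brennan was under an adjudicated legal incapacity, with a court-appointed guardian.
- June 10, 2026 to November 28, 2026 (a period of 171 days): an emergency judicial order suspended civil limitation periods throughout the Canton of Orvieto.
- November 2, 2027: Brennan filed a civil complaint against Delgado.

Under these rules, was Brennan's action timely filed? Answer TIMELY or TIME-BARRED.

Because discovery on June 19, 2019 post-dates the October 17, 2015 act, accrual under the later-of rule falls on June 19, 2019.
Adding the 6 years base period to June 19, 2019 gives a deadline of June 19, 2025, before any tolling.
Because the pending related arbitration ran from July 28, 2022 to June 18, 2023, the deadline is extended by 325 days to May 10, 2026.
The period was tolled for 286 days by the plaintiff's legal incapacity (May 5, 2025 to February 15, 2026), pushing the deadline to February 20, 2027.
The period was tolled for 171 days by the emergency suspension of filing deadlines (June 10, 2026 to November 28, 2026), pushing the deadline to August 10, 2027.
Filing on November 2, 2027 missed the August 10, 2027 deadline — the action is time-barred.

TIME-BARRED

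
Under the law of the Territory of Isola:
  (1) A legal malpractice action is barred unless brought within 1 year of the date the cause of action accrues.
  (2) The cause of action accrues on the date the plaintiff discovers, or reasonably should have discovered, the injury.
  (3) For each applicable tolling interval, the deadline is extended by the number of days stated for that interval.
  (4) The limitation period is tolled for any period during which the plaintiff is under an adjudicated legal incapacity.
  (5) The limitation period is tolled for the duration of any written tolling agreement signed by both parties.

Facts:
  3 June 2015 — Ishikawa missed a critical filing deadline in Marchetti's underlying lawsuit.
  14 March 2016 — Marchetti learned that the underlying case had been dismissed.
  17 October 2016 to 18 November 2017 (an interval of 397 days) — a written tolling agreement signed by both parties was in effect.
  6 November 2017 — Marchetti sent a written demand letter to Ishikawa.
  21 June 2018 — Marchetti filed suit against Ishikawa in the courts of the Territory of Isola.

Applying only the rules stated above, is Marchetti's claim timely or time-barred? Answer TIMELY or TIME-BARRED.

TIME-BARRED

Under the discovery rule, the claim accrued on 14 March 2016, when Marchetti discovered the injury — not on the 3 June 2015 date of the underlying act.
Adding the 1 year base period to 14 March 2016 gives a deadline of 14 March 2017, before any tolling.
The period was tolled for 397 days by the written tolling agreement (17 October 2016 to 18 November 2017), pushing the deadline to 15 April 2018.
None of the other events listed affects the running of the period under the stated rules.
The 21 June 2018 filing falls after the 15 April 2018 deadline; the claim is time-barred.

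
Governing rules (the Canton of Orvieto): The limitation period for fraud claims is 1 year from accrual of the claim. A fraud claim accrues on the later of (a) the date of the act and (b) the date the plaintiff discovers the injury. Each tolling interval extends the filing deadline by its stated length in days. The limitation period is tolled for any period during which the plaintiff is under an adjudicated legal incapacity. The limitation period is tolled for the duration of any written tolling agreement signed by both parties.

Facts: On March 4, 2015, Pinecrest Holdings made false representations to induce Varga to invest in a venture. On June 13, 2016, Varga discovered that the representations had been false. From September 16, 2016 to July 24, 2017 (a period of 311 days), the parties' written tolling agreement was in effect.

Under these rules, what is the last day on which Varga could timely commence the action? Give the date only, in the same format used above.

April 20, 2018

The claim accrued on June 13, 2016 — the later of the March 4, 2015 act and the June 13, 2016 discovery.
The untolled deadline — 1 year after June 13, 2016 — is June 13, 2017.
The written tolling agreement from September 16, 2016 to July 24, 2017 tolled the period for 311 days, extending the deadline to April 20, 2018.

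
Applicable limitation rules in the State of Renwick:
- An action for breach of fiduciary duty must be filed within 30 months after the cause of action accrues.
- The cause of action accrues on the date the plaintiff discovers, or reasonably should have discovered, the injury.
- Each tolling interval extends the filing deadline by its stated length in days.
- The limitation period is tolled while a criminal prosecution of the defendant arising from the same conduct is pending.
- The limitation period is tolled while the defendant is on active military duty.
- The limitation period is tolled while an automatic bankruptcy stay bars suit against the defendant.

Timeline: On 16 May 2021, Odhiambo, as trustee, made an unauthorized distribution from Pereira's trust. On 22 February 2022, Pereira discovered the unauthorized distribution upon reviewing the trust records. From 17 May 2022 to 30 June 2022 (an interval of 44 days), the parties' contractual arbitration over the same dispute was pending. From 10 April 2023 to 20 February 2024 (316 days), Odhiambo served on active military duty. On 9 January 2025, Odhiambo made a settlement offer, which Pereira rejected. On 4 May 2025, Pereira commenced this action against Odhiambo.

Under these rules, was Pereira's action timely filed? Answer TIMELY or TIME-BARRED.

Accrual is tied to discovery, so the period began on 22 February 2022 rather than on 16 May 2021 when the act occurred.
The untolled deadline — 30 months after 22 February 2022 — is 22 August 2024.
Because the defendant's active military service ran from 10 April 2023 to 20 February 2024, the deadline is extended by 316 days to 4 July 2025.
The pending related arbitration from 17 May 2022 to 30 June 2022 does not toll the period, because no stated rule makes a pending arbitration a tolling event.
None of the other events listed affects the running of the period under the stated rules.
Filing on 4 May 2025 beat the 4 July 2025 deadline — the action is timely.

TIMELY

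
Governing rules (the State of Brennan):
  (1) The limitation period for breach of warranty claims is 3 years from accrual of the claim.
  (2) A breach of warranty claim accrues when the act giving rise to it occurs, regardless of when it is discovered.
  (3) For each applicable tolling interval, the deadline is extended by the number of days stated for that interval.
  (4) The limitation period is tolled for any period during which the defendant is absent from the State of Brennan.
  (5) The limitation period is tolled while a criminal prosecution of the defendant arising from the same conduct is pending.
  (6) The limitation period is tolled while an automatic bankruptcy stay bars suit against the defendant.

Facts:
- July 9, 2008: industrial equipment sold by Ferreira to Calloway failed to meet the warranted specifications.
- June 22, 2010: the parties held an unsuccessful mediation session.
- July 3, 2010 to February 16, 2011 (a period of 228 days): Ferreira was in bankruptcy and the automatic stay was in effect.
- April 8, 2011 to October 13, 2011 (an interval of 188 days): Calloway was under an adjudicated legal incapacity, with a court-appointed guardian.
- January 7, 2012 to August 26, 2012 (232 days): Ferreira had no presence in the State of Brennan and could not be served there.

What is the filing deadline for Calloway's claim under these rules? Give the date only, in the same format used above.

October 11, 2012

The claim accrued on July 9, 2008, the date of the act.
The untolled deadline — 3 years after July 9, 2008 — is July 9, 2011.
Because the automatic bankruptcy stay ran from July 3, 2010 to February 16, 2011, the deadline is extended by 228 days to February 22, 2012.
Because the defendant's absence from the jurisdiction ran from January 7, 2012 to August 26, 2012, the deadline is extended by 232 days to October 11, 2012.
The plaintiff's legal incapacity from April 8, 2011 to October 13, 2011 does not toll the period, because no stated rule makes the plaintiff's incapacity a tolling event.
None of the other events listed affects the running of the period under the stated rules.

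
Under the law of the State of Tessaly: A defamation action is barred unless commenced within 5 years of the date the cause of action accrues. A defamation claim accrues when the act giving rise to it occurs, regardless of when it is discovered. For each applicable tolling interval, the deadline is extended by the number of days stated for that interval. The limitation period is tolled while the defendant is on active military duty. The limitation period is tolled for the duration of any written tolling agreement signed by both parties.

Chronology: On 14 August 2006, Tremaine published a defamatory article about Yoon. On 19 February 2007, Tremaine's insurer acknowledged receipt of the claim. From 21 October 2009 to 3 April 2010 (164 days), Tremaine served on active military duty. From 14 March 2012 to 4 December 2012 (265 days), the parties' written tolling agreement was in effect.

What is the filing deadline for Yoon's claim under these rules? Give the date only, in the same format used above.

25 January 2012

The claim accrued on 14 August 2006, when the wrongful act occurred.
The untolled deadline — 5 years after 14 August 2006 — is 14 August 2011.
The period was tolled for 164 days by the defendant's active military service (21 October 2009 to 3 April 2010), pushing the deadline to 25 January 2012.
The written tolling agreement from 14 March 2012 to 4 December 2012 began after the period had already run on 25 January 2012, so it has no tolling effect.
Nothing else in the chronology tolls or restarts the period.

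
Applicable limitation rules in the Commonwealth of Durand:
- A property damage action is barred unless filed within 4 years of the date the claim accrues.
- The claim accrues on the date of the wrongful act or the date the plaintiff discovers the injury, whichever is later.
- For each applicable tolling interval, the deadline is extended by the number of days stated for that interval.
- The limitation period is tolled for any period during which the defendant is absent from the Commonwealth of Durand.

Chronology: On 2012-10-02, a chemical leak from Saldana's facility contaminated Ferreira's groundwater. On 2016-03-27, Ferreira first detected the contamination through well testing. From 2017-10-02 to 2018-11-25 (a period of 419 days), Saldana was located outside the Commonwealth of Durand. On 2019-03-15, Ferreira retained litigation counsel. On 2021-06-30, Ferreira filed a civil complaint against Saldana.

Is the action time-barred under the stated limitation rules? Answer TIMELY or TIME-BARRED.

TIME-BARRED

Because discovery on 2016-03-27 post-dates the 2012-10-02 act, accrual under the later-of rule falls on 2016-03-27.
The untolled deadline — 4 years after 2016-03-27 — is 2020-03-27.
Because the defendant's absence from the jurisdiction ran from 2017-10-02 to 2018-11-25, the deadline is extended by 419 days to 2021-05-20.
Nothing else in the chronology tolls or restarts the period.
The 2021-06-30 filing falls after the 2021-05-20 deadline; the claim is time-barred.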